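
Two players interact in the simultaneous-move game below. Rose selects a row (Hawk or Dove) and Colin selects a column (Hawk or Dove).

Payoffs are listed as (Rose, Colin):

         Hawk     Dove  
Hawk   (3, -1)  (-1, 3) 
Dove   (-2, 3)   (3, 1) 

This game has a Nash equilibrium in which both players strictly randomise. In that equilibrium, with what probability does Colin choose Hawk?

4/9

Let y be the probability that Colin plays Hawk. In a completely mixed equilibrium, Rose must be indifferent between Hawk and Dove.
Rose's expected payoff from Hawk is 3y − (1−y); from Dove it is −2y + 3(1−y).
Setting these equal: 4y − 1 = −5y + 3, so y = 4/9.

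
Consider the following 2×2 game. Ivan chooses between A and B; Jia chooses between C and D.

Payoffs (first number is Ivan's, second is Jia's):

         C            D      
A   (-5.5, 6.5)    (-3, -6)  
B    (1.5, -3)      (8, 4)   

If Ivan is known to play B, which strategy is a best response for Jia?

D

Against B, Jia earns -3 from C and 4 from D.
So D is the best response.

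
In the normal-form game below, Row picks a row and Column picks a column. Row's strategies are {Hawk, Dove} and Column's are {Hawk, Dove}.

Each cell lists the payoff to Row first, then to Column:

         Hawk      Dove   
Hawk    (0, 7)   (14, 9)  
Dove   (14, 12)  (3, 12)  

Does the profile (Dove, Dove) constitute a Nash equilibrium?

No

At (Dove, Dove), Row earns 3; switching to Hawk would give 14, so Row would deviate.
Column earns 12; switching to Hawk would give 12, so Column has no profitable deviation.
Since at least one player can profitably deviate, this is not a Nash equilibrium.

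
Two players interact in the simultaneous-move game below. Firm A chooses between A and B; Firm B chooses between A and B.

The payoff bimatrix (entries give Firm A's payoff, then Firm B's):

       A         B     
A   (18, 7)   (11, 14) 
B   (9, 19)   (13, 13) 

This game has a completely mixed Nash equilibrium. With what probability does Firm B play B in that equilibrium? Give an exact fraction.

9/11

Let c be the probability that Firm B plays A. In a completely mixed equilibrium, Firm A must be indifferent between A and B.
Firm A's expected payoff from A is 18c + 11(1−c); from B it is 9c + 13(1−c).
Setting these equal: 7c + 11 = −4c + 13, so c = 2/11.
Therefore Firm B plays B with probability 1 − 2/11 = 9/11.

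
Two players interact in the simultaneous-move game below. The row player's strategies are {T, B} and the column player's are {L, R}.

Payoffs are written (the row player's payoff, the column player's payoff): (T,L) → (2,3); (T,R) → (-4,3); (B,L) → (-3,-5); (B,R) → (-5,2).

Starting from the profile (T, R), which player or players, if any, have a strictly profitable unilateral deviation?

Neither

The row player at (T, R) earns -4; deviating to B yields -5 — not better.
The column player earns 3; deviating to L yields 3 — not better.
Neither player can strictly improve; the profile is a Nash equilibrium.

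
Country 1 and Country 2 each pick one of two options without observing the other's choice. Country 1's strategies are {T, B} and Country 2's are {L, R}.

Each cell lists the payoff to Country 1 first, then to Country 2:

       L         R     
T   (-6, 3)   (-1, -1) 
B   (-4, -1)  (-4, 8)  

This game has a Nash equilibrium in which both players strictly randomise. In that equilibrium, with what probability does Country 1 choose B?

Let p be the probability that Country 1 plays T. In a completely mixed equilibrium, Country 2 must be indifferent between L and R.
Country 2's expected payoff from L is 3p − (1−p); from R it is −p + 8(1−p).
Setting these equal: 4p − 1 = −9p + 8, so p = 9/13.
Therefore Country 1 plays B with probability 1 − 9/13 = 4/13.

4/13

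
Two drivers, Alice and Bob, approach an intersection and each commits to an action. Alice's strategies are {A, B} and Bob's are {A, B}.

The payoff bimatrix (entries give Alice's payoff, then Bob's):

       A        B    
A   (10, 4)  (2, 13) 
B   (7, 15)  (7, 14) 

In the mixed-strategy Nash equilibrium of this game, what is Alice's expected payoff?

7

First find q, the probability Bob plays A, from Alice's indifference between A and B: 10q + 2(1−q) = 7q + 7(1−q), giving q = 5/8.
Since Alice is indifferent in equilibrium, Alice's expected payoff equals the payoff from either row against (5/8, 3/8). Using A: 10(5/8) + 2(3/8) = 7.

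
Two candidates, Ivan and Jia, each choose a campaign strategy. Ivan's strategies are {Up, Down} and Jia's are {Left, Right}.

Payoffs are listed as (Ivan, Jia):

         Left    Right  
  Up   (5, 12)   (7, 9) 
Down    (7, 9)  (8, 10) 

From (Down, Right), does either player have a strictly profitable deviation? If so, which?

Neither

Ivan at (Down, Right) earns 8; deviating to Up yields 7 — not better.
Jia earns 10; deviating to Left yields 9 — not better.
Neither player can strictly improve; the profile is a Nash equilibrium.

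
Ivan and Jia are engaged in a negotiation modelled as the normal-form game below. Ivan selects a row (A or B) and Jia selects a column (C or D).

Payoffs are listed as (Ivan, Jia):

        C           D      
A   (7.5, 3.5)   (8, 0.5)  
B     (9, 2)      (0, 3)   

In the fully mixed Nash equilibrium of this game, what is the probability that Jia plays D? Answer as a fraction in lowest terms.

Let q be the probability that Jia plays C. In a completely mixed equilibrium, Ivan must be indifferent between A and B.
Ivan's expected payoff from A is 7.5q + 8(1−q); from B it is 9q.
Setting these equal: −0.5q + 8 = 9q, so q = 16/19.
Therefore Jia plays D with probability 1 − 16/19 = 3/19.

3/19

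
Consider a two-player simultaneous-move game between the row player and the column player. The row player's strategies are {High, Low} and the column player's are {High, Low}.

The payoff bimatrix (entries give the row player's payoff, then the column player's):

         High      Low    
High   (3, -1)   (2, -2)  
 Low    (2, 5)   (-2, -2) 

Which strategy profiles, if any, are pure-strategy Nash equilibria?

(High, High): the row player gets 3 ≥ 2 from Low, and the column player gets -1 ≥ -2 from Low — Nash equilibrium.
(High, Low): the column player prefers High (-1 > -2) — not an equilibrium.
(Low, High): the row player prefers High (3 > 2) — not an equilibrium.
(Low, Low): the row player prefers High (2 > -2); the column player prefers High (5 > -2) — not an equilibrium.

(High, High)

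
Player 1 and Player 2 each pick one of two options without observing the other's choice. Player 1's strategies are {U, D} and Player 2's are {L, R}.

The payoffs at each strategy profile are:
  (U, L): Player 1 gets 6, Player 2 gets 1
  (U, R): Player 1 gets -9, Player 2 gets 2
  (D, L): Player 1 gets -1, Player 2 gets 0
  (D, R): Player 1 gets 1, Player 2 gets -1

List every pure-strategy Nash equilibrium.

(U, L): Player 2 prefers R (2 > 1) — not an equilibrium.
(U, R): Player 1 prefers D (1 > -9) — not an equilibrium.
(D, L): Player 1 prefers U (6 > -1) — not an equilibrium.
(D, R): Player 2 prefers L (0 > -1) — not an equilibrium.

none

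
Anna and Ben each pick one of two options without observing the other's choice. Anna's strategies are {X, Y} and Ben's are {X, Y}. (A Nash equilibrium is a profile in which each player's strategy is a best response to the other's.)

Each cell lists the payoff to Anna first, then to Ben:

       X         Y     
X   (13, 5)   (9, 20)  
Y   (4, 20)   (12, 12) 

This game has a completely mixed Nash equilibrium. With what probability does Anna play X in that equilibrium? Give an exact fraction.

Let r be the probability that Anna plays X. In a completely mixed equilibrium, Ben must be indifferent between X and Y.
Ben's expected payoff from X is 5r + 20(1−r); from Y it is 20r + 12(1−r).
Setting these equal: −15r + 20 = 8r + 12, so r = 8/23.

8/23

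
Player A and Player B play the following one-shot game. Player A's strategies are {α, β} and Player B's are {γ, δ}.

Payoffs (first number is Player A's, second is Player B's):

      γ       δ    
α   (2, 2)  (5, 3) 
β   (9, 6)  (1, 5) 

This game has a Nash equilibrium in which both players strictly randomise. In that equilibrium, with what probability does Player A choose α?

Let r be the probability that Player A plays α. In a completely mixed equilibrium, Player B must be indifferent between γ and δ.
Player B's expected payoff from γ is 2r + 6(1−r); from δ it is 3r + 5(1−r).
Setting these equal: −4r + 6 = −2r + 5, so r = 1/2.

1/2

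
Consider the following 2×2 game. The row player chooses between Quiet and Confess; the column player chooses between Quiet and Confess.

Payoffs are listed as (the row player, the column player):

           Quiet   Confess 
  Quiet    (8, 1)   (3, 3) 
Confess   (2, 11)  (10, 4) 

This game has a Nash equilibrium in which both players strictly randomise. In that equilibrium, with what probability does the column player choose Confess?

6/13

Let q be the probability that the column player plays Quiet. In a completely mixed equilibrium, the row player must be indifferent between Quiet and Confess.
The row player's expected payoff from Quiet is 8q + 3(1−q); from Confess it is 2q + 10(1−q).
Setting these equal: 5q + 3 = −8q + 10, so q = 7/13.
Therefore the column player plays Confess with probability 1 − 7/13 = 6/13.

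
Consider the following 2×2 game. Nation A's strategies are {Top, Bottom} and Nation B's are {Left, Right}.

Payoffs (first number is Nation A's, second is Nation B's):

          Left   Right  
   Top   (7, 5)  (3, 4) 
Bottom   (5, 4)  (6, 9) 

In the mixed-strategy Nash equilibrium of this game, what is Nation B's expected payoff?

First find x, the probability Nation A plays Top, from Nation B's indifference between Left and Right: 5x + 4(1−x) = 4x + 9(1−x), giving x = 5/6.
Since Nation B is indifferent in equilibrium, Nation B's expected payoff equals the payoff from either column against (5/6, 1/6). Using Left: 5(5/6) + 4(1/6) = 29/6.

29/6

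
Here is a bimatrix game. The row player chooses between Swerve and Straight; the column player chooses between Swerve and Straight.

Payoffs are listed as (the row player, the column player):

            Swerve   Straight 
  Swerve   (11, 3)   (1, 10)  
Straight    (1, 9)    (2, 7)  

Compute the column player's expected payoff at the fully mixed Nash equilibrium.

23/3

First find x, the probability the row player plays Swerve, from the column player's indifference between Swerve and Straight: 3x + 9(1−x) = 10x + 7(1−x), giving x = 2/9.
Since the column player is indifferent in equilibrium, the column player's expected payoff equals the payoff from either column against (2/9, 7/9). Using Swerve: 3(2/9) + 9(7/9) = 23/3.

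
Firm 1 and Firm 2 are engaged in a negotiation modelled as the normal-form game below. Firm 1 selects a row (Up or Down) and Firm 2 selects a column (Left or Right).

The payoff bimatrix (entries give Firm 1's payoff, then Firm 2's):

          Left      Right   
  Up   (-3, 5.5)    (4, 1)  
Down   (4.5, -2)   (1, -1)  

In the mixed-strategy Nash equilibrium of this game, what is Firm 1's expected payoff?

First find q, the probability Firm 2 plays Left, from Firm 1's indifference between Up and Down: −3q + 4(1−q) = 4.5q + (1−q), giving q = 2/7.
Since Firm 1 is indifferent in equilibrium, Firm 1's expected payoff equals the payoff from either row against (2/7, 5/7). Using Up: −3(2/7) + 4(5/7) = 2.

2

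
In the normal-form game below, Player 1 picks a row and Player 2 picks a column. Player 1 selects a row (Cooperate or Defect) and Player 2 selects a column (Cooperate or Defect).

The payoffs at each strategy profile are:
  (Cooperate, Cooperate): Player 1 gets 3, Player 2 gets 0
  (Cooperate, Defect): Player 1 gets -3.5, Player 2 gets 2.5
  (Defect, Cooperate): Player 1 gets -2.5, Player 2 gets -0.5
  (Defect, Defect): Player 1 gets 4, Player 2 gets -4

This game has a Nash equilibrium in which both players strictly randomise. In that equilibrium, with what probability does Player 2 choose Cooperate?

15/26

Let y be the probability that Player 2 plays Cooperate. In a completely mixed equilibrium, Player 1 must be indifferent between Cooperate and Defect.
Player 1's expected payoff from Cooperate is 3y − 3.5(1−y); from Defect it is −2.5y + 4(1−y).
Setting these equal: 6.5y − 3.5 = −6.5y + 4, so y = 15/26.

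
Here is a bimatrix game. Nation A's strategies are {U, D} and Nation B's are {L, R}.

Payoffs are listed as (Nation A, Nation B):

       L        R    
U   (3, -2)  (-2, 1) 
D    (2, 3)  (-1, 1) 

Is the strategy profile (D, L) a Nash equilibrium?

At (D, L), Nation A earns 2; switching to U would give 3, so Nation A would deviate.
Nation B earns 3; switching to R would give 1, so Nation B has no profitable deviation.
Since at least one player can profitably deviate, this is not a Nash equilibrium.

No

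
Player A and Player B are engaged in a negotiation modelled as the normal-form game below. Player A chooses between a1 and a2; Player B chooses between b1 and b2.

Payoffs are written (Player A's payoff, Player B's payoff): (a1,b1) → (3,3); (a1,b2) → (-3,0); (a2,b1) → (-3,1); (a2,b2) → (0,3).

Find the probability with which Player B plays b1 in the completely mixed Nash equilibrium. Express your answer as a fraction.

Let y be the probability that Player B plays b1. In a completely mixed equilibrium, Player A must be indifferent between a1 and a2.
Player A's expected payoff from a1 is 3y − 3(1−y); from a2 it is −3y.
Setting these equal: 6y − 3 = −3y, so y = 1/3.

1/3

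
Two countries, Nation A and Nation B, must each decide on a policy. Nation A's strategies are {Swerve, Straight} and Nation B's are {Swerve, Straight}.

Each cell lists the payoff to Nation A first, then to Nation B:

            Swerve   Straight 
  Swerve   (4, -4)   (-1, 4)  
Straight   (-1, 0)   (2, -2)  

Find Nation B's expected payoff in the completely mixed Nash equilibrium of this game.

First find p, the probability Nation A plays Swerve, from Nation B's indifference between Swerve and Straight: −4p = 4p − 2(1−p), giving p = 1/5.
Since Nation B is indifferent in equilibrium, Nation B's expected payoff equals the payoff from either column against (1/5, 4/5). Using Swerve: −4(1/5) = -4/5.

-4/5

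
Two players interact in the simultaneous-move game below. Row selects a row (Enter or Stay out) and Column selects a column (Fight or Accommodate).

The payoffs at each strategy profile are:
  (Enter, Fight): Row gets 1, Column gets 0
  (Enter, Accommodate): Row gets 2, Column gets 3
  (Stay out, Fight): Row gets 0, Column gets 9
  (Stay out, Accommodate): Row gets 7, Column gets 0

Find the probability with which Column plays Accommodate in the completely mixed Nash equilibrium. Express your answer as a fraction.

1/6

Let y be the probability that Column plays Fight. In a completely mixed equilibrium, Row must be indifferent between Enter and Stay out.
Row's expected payoff from Enter is y + 2(1−y); from Stay out it is 7(1−y).
Setting these equal: −y + 2 = −7y + 7, so y = 5/6.
Therefore Column plays Accommodate with probability 1 − 5/6 = 1/6.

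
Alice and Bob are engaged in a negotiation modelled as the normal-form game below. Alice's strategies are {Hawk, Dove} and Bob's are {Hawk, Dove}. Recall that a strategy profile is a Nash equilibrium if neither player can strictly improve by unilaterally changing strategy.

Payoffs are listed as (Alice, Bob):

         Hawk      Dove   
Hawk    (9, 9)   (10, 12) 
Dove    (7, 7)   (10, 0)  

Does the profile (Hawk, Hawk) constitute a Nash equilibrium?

No

At (Hawk, Hawk), Alice earns 9; switching to Dove would give 7, so Alice has no profitable deviation.
Bob earns 9; switching to Dove would give 12, so Bob would deviate.
Since at least one player can profitably deviate, this is not a Nash equilibrium.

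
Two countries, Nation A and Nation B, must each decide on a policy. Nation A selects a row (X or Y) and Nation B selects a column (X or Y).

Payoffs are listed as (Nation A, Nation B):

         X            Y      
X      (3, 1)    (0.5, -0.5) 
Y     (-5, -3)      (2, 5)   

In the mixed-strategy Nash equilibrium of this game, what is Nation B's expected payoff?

7/19

First find p, the probability Nation A plays X, from Nation B's indifference between X and Y: p − 3(1−p) = −0.5p + 5(1−p), giving p = 16/19.
Since Nation B is indifferent in equilibrium, Nation B's expected payoff equals the payoff from either column against (16/19, 3/19). Using X: (16/19) − 3(3/19) = 7/19.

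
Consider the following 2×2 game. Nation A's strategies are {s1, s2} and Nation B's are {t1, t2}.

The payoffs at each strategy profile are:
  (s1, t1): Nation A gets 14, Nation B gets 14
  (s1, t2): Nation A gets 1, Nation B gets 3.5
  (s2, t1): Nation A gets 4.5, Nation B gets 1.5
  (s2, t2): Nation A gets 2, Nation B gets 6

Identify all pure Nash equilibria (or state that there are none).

(s1, t1) and (s2, t2)

(s1, t1): Nation A gets 14 ≥ 4.5 from s2, and Nation B gets 14 ≥ 3.5 from t2 — Nash equilibrium.
(s1, t2): Nation A prefers s2 (2 > 1); Nation B prefers t1 (14 > 3.5) — not an equilibrium.
(s2, t1): Nation A prefers s1 (14 > 4.5); Nation B prefers t2 (6 > 1.5) — not an equilibrium.
(s2, t2): Nation A gets 2 ≥ 1 from s1, and Nation B gets 6 ≥ 1.5 from t1 — Nash equilibrium.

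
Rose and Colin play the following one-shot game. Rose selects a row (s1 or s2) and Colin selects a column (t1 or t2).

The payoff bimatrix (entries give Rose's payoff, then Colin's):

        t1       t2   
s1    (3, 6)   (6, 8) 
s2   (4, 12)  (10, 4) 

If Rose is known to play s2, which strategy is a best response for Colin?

t1

Against s2, Colin earns 12 from t1 and 4 from t2.
So t1 is the best response.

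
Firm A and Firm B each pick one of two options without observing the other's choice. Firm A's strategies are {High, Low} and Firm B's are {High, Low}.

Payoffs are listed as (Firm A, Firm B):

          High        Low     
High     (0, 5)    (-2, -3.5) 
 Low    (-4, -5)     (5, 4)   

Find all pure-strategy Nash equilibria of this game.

(High, High): Firm A gets 0 ≥ -4 from Low, and Firm B gets 5 ≥ -3.5 from Low — Nash equilibrium.
(High, Low): Firm A prefers Low (5 > -2); Firm B prefers High (5 > -3.5) — not an equilibrium.
(Low, High): Firm A prefers High (0 > -4); Firm B prefers Low (4 > -5) — not an equilibrium.
(Low, Low): Firm A gets 5 ≥ -2 from High, and Firm B gets 4 ≥ -5 from High — Nash equilibrium.

(High, High) and (Low, Low)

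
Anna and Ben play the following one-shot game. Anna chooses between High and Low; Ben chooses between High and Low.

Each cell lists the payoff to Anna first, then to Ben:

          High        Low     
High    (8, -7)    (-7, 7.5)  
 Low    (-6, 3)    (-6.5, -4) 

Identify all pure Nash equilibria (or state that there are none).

none

(High, High): Ben prefers Low (7.5 > -7) — not an equilibrium.
(High, Low): Anna prefers Low (-6.5 > -7) — not an equilibrium.
(Low, High): Anna prefers High (8 > -6) — not an equilibrium.
(Low, Low): Ben prefers High (3 > -4) — not an equilibrium.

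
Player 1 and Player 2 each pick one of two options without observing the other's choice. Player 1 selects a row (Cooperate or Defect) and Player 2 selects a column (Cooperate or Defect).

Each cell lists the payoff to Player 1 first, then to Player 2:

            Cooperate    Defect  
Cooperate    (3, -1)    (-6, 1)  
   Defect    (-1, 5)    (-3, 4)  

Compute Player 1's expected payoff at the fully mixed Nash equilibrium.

First find y, the probability Player 2 plays Cooperate, from Player 1's indifference between Cooperate and Defect: 3y − 6(1−y) = −y − 3(1−y), giving y = 3/7.
Since Player 1 is indifferent in equilibrium, Player 1's expected payoff equals the payoff from either row against (3/7, 4/7). Using Cooperate: 3(3/7) − 6(4/7) = -15/7.

-15/7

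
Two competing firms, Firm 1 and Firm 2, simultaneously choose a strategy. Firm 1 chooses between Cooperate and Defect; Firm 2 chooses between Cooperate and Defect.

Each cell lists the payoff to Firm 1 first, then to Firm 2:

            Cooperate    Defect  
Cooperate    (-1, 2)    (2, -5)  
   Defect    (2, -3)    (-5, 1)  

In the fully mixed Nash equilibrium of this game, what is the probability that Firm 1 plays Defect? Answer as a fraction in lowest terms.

7/11

Let x be the probability that Firm 1 plays Cooperate. In a completely mixed equilibrium, Firm 2 must be indifferent between Cooperate and Defect.
Firm 2's expected payoff from Cooperate is 2x − 3(1−x); from Defect it is −5x + (1−x).
Setting these equal: 5x − 3 = −6x + 1, so x = 4/11.
Therefore Firm 1 plays Defect with probability 1 − 4/11 = 7/11.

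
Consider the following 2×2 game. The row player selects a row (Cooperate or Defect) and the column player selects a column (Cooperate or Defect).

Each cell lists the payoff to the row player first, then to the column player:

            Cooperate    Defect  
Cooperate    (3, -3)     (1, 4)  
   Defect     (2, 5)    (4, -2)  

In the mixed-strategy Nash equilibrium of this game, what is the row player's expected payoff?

5/2

First find y, the probability the column player plays Cooperate, from the row player's indifference between Cooperate and Defect: 3y + (1−y) = 2y + 4(1−y), giving y = 3/4.
Since the row player is indifferent in equilibrium, the row player's expected payoff equals the payoff from either row against (3/4, 1/4). Using Cooperate: 3(3/4) + (1/4) = 5/2.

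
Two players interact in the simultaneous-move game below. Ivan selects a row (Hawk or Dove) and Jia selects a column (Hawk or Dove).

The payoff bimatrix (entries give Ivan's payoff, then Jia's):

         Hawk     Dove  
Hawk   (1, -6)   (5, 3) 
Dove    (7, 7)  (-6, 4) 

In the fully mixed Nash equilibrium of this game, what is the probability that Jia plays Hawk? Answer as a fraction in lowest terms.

11/17

Let c be the probability that Jia plays Hawk. In a completely mixed equilibrium, Ivan must be indifferent between Hawk and Dove.
Ivan's expected payoff from Hawk is c + 5(1−c); from Dove it is 7c − 6(1−c).
Setting these equal: −4c + 5 = 13c − 6, so c = 11/17.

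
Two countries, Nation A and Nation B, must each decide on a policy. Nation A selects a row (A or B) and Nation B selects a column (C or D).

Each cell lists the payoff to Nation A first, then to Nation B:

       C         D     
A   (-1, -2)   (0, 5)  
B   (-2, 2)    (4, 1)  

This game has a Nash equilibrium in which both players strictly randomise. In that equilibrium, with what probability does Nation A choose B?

7/8

Let x be the probability that Nation A plays A. In a completely mixed equilibrium, Nation B must be indifferent between C and D.
Nation B's expected payoff from C is −2x + 2(1−x); from D it is 5x + (1−x).
Setting these equal: −4x + 2 = 4x + 1, so x = 1/8.
Therefore Nation A plays B with probability 1 − 1/8 = 7/8.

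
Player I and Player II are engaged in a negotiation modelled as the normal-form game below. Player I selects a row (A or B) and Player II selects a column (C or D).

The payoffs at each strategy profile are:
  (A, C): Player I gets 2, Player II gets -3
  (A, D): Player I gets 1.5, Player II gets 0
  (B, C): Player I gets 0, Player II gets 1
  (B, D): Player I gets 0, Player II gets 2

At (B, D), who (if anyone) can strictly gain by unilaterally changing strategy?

Player I

Player I at (B, D) earns 0; deviating to A yields 1.5 — a strict improvement.
Player II earns 2; deviating to C yields 1 — not better.
Only Player I has a strictly profitable deviation.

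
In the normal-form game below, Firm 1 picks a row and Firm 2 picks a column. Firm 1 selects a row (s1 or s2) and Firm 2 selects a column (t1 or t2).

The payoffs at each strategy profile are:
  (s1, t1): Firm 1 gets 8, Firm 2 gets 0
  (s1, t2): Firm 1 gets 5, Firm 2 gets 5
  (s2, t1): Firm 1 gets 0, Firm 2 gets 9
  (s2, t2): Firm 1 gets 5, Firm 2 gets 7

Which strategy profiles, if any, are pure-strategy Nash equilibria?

(s1, t2)

(s1, t1): Firm 2 prefers t2 (5 > 0) — not an equilibrium.
(s1, t2): Firm 1 gets 5 ≥ 5 from s2, and Firm 2 gets 5 ≥ 0 from t1 — Nash equilibrium.
(s2, t1): Firm 1 prefers s1 (8 > 0) — not an equilibrium.
(s2, t2): Firm 2 prefers t1 (9 > 7) — not an equilibrium.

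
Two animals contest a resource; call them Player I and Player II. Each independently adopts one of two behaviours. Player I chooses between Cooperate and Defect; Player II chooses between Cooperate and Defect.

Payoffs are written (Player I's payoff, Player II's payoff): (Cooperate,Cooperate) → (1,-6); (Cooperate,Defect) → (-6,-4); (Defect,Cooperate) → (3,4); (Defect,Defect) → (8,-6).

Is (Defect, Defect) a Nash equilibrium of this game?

At (Defect, Defect), Player I earns 8; switching to Cooperate would give -6, so Player I has no profitable deviation.
Player II earns -6; switching to Cooperate would give 4, so Player II would deviate.
Since at least one player can profitably deviate, this is not a Nash equilibrium.

No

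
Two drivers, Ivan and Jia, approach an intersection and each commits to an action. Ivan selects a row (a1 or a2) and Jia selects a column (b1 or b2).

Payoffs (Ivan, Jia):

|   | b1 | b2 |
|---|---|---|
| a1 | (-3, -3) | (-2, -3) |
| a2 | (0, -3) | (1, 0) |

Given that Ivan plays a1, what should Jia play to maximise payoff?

either — both b1 and b2 are best responses

Against a1, Jia earns -3 from b1 and -3 from b2.
So either strategy is a best response.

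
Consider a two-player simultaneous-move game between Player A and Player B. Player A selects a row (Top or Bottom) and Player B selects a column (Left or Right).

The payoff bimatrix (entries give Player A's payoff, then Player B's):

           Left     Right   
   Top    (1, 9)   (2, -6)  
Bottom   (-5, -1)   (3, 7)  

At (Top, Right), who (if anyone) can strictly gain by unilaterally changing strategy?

Player A at (Top, Right) earns 2; deviating to Bottom yields 3 — a strict improvement.
Player B earns -6; deviating to Left yields 9 — a strict improvement.
Both Player A and Player B have strictly profitable deviations.

Both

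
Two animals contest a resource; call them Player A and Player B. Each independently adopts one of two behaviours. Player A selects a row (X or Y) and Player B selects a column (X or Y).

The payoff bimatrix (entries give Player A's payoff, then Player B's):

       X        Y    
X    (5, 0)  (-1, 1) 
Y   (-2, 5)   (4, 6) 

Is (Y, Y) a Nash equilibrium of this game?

Yes

At (Y, Y), Player A earns 4; switching to X would give -1, so Player A has no profitable deviation.
Player B earns 6; switching to X would give 5, so Player B has no profitable deviation.
Neither player can gain by a unilateral deviation, so this profile is a Nash equilibrium.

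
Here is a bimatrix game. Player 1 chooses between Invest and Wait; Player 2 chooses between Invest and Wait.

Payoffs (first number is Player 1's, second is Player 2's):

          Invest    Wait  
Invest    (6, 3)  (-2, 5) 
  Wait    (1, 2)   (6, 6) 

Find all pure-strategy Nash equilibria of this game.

(Wait, Wait)

(Invest, Invest): Player 2 prefers Wait (5 > 3) — not an equilibrium.
(Invest, Wait): Player 1 prefers Wait (6 > -2) — not an equilibrium.
(Wait, Invest): Player 1 prefers Invest (6 > 1); Player 2 prefers Wait (6 > 2) — not an equilibrium.
(Wait, Wait): Player 1 gets 6 ≥ -2 from Invest, and Player 2 gets 6 ≥ 2 from Invest — Nash equilibrium.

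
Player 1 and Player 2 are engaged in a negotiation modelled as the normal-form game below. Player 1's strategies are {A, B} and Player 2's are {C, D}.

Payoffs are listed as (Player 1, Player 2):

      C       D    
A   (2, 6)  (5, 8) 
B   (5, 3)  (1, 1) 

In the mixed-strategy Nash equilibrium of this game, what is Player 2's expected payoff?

First find p, the probability Player 1 plays A, from Player 2's indifference between C and D: 6p + 3(1−p) = 8p + (1−p), giving p = 1/2.
Since Player 2 is indifferent in equilibrium, Player 2's expected payoff equals the payoff from either column against (1/2, 1/2). Using C: 6(1/2) + 3(1/2) = 9/2.

9/2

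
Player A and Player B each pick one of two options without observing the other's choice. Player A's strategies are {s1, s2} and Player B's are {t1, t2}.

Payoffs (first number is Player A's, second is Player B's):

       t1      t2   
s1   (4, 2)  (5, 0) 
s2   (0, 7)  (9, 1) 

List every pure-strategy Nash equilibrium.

(s1, t1): Player A gets 4 ≥ 0 from s2, and Player B gets 2 ≥ 0 from t2 — Nash equilibrium.
(s1, t2): Player A prefers s2 (9 > 5); Player B prefers t1 (2 > 0) — not an equilibrium.
(s2, t1): Player A prefers s1 (4 > 0) — not an equilibrium.
(s2, t2): Player B prefers t1 (7 > 1) — not an equilibrium.

(s1, t1)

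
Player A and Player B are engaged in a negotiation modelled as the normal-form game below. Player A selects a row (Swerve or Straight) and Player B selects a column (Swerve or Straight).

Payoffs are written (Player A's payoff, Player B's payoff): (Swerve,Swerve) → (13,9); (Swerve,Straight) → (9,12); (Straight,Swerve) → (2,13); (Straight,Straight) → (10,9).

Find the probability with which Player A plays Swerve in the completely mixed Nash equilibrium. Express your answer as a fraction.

Let x be the probability that Player A plays Swerve. In a completely mixed equilibrium, Player B must be indifferent between Swerve and Straight.
Player B's expected payoff from Swerve is 9x + 13(1−x); from Straight it is 12x + 9(1−x).
Setting these equal: −4x + 13 = 3x + 9, so x = 4/7.

4/7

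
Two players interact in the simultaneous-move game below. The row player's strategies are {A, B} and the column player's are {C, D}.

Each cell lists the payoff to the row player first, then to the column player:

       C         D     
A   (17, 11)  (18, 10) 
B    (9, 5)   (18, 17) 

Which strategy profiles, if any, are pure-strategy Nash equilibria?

(A, C): the row player gets 17 ≥ 9 from B, and the column player gets 11 ≥ 10 from D — Nash equilibrium.
(A, D): the column player prefers C (11 > 10) — not an equilibrium.
(B, C): the row player prefers A (17 > 9); the column player prefers D (17 > 5) — not an equilibrium.
(B, D): the row player gets 18 ≥ 18 from A, and the column player gets 17 ≥ 5 from C — Nash equilibrium.

(A, C) and (B, D)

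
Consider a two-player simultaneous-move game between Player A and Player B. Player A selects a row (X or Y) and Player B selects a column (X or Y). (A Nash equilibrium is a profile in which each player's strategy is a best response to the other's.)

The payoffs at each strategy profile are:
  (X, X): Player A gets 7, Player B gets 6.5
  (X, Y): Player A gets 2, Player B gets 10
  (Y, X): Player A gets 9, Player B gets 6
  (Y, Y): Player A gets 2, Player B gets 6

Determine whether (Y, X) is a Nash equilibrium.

Yes

At (Y, X), Player A earns 9; switching to X would give 7, so Player A has no profitable deviation.
Player B earns 6; switching to Y would give 6, so Player B has no profitable deviation.
Neither player can gain by a unilateral deviation, so this profile is a Nash equilibrium.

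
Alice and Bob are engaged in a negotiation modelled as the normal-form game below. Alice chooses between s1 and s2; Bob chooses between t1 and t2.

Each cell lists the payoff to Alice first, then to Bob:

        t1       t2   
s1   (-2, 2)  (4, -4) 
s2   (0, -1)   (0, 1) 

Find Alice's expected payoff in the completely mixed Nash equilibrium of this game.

0

First find y, the probability Bob plays t1, from Alice's indifference between s1 and s2: −2y + 4(1−y) = 0, giving y = 2/3.
Since Alice is indifferent in equilibrium, Alice's expected payoff equals the payoff from either row against (2/3, 1/3). Using s1: −2(2/3) + 4(1/3) = 0.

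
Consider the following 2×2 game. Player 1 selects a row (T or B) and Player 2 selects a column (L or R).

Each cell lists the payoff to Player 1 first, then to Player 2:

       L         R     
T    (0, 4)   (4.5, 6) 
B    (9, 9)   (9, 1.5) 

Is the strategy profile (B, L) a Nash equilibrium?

Yes

At (B, L), Player 1 earns 9; switching to T would give 0, so Player 1 has no profitable deviation.
Player 2 earns 9; switching to R would give 1.5, so Player 2 has no profitable deviation.
Neither player can gain by a unilateral deviation, so this profile is a Nash equilibrium.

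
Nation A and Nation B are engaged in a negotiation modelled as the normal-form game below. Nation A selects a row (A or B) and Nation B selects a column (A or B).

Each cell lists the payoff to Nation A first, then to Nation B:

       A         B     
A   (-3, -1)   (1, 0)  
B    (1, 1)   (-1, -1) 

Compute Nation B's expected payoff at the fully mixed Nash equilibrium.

-1/3

First find p, the probability Nation A plays A, from Nation B's indifference between A and B: −p + (1−p) = −(1−p), giving p = 2/3.
Since Nation B is indifferent in equilibrium, Nation B's expected payoff equals the payoff from either column against (2/3, 1/3). Using A: −(2/3) + (1/3) = -1/3.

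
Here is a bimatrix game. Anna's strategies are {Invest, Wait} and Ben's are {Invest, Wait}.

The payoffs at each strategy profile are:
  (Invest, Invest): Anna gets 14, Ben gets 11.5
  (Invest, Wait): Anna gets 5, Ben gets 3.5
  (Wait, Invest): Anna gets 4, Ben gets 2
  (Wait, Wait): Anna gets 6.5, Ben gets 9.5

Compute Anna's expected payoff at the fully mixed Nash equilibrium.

142/23

First find q, the probability Ben plays Invest, from Anna's indifference between Invest and Wait: 14q + 5(1−q) = 4q + 6.5(1−q), giving q = 3/23.
Since Anna is indifferent in equilibrium, Anna's expected payoff equals the payoff from either row against (3/23, 20/23). Using Invest: 14(3/23) + 5(20/23) = 142/23.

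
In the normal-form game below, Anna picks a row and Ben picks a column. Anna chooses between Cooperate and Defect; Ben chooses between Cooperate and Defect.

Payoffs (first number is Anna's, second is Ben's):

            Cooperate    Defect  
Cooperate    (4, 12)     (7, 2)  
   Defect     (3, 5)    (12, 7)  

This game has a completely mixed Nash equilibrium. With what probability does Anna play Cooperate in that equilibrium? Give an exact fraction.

Let r be the probability that Anna plays Cooperate. In a completely mixed equilibrium, Ben must be indifferent between Cooperate and Defect.
Ben's expected payoff from Cooperate is 12r + 5(1−r); from Defect it is 2r + 7(1−r).
Setting these equal: 7r + 5 = −5r + 7, so r = 1/6.

1/6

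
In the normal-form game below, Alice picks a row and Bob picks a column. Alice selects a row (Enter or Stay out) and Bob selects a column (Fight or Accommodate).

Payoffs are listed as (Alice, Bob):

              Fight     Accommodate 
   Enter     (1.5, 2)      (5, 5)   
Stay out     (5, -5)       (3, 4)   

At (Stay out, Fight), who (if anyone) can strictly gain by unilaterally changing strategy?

Bob

Alice at (Stay out, Fight) earns 5; deviating to Enter yields 1.5 — not better.
Bob earns -5; deviating to Accommodate yields 4 — a strict improvement.
Only Bob has a strictly profitable deviation.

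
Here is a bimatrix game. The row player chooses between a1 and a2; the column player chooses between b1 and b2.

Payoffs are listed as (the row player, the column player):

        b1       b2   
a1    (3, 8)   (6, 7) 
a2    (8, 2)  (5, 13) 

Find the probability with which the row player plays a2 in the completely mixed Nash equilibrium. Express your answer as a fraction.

Let x be the probability that the row player plays a1. In a completely mixed equilibrium, the column player must be indifferent between b1 and b2.
The column player's expected payoff from b1 is 8x + 2(1−x); from b2 it is 7x + 13(1−x).
Setting these equal: 6x + 2 = −6x + 13, so x = 11/12.
Therefore the row player plays a2 with probability 1 − 11/12 = 1/12.

1/12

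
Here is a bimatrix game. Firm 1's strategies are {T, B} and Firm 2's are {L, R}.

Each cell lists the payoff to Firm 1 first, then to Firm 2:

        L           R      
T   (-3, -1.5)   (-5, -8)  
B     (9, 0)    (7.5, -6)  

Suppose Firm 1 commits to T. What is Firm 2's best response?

Against T, Firm 2 earns -1.5 from L and -8 from R.
So L is the best response.

L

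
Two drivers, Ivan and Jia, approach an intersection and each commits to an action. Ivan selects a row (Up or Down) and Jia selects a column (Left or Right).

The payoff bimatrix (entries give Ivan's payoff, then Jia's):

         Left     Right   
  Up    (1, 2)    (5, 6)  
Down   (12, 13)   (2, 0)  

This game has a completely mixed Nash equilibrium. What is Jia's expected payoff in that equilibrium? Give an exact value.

First find x, the probability Ivan plays Up, from Jia's indifference between Left and Right: 2x + 13(1−x) = 6x, giving x = 13/17.
Since Jia is indifferent in equilibrium, Jia's expected payoff equals the payoff from either column against (13/17, 4/17). Using Left: 2(13/17) + 13(4/17) = 78/17.

78/17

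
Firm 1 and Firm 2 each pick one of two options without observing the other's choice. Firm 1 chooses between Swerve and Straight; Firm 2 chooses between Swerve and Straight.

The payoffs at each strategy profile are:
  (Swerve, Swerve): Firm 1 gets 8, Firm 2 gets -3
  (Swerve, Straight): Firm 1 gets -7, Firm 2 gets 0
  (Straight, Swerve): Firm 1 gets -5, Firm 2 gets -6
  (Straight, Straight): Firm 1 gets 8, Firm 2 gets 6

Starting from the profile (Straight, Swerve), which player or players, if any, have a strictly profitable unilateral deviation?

Firm 1 at (Straight, Swerve) earns -5; deviating to Swerve yields 8 — a strict improvement.
Firm 2 earns -6; deviating to Straight yields 6 — a strict improvement.
Both Firm 1 and Firm 2 have strictly profitable deviations.

Both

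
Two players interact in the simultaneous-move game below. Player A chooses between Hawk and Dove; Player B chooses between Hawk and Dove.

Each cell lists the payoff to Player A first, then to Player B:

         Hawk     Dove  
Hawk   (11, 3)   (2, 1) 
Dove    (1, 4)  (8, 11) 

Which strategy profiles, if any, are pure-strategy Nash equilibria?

(Hawk, Hawk) and (Dove, Dove)

(Hawk, Hawk): Player A gets 11 ≥ 1 from Dove, and Player B gets 3 ≥ 1 from Dove — Nash equilibrium.
(Hawk, Dove): Player A prefers Dove (8 > 2); Player B prefers Hawk (3 > 1) — not an equilibrium.
(Dove, Hawk): Player A prefers Hawk (11 > 1); Player B prefers Dove (11 > 4) — not an equilibrium.
(Dove, Dove): Player A gets 8 ≥ 2 from Hawk, and Player B gets 11 ≥ 4 from Hawk — Nash equilibrium.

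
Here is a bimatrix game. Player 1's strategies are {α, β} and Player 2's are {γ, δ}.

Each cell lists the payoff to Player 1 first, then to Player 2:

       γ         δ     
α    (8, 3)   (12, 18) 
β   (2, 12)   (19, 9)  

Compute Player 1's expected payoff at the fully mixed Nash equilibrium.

First find y, the probability Player 2 plays γ, from Player 1's indifference between α and β: 8y + 12(1−y) = 2y + 19(1−y), giving y = 7/13.
Since Player 1 is indifferent in equilibrium, Player 1's expected payoff equals the payoff from either row against (7/13, 6/13). Using α: 8(7/13) + 12(6/13) = 128/13.

128/13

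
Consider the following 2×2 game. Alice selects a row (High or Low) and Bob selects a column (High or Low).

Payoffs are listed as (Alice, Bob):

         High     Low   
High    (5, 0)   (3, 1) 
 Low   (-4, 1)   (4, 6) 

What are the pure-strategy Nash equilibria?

(High, High): Bob prefers Low (1 > 0) — not an equilibrium.
(High, Low): Alice prefers Low (4 > 3) — not an equilibrium.
(Low, High): Alice prefers High (5 > -4); Bob prefers Low (6 > 1) — not an equilibrium.
(Low, Low): Alice gets 4 ≥ 3 from High, and Bob gets 6 ≥ 1 from High — Nash equilibrium.

(Low, Low)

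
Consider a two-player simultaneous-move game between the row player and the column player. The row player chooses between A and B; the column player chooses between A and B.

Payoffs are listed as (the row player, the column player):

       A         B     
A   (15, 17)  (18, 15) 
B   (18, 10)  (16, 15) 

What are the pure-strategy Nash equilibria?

none

(A, A): the row player prefers B (18 > 15) — not an equilibrium.
(A, B): the column player prefers A (17 > 15) — not an equilibrium.
(B, A): the column player prefers B (15 > 10) — not an equilibrium.
(B, B): the row player prefers A (18 > 16) — not an equilibrium.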